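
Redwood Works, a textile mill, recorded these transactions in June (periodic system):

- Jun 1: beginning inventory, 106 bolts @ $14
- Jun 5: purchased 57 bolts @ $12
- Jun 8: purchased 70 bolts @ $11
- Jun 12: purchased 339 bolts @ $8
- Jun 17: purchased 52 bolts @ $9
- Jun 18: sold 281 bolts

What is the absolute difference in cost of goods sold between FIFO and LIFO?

$1,022

FIFO COGS: 106 @ $14 + 57 @ $12 + 70 @ $11 + 48 @ $8 = $3,322
LIFO COGS: 52 @ $9 + 229 @ $8 = $2,300
Difference = |$3,322 − $2,300| = $1,022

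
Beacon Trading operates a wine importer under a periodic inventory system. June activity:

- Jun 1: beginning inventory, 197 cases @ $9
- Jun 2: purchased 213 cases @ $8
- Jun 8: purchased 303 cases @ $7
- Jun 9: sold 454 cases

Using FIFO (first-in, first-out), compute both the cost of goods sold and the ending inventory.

COGS = $3,785; ending inventory = $1,813

Jun 9, 454 sold [FIFO — oldest first]: 197 @ $9 + 213 @ $8 + 44 @ $7 = $3,785
Ending inventory: 259 @ $7 = $1,813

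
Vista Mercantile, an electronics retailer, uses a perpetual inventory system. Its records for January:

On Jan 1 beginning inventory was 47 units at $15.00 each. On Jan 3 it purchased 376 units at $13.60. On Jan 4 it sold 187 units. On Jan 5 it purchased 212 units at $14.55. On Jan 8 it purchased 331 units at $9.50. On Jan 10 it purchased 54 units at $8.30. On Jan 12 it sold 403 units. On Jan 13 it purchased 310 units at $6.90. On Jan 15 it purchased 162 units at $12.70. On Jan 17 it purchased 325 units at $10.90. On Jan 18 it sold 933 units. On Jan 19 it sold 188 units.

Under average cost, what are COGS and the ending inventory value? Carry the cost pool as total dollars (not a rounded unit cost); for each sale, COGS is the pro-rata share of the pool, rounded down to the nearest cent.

After Jan 1: 47 on hand, pool $705.00 (≈ $15.0000 each)
After Jan 3: 423 on hand, pool $5,818.60 (≈ $13.7556 each)
Jan 4, sell 187: 187/423 × $5,818.60 → $2,572.28
After Jan 5: 448 on hand, pool $6,330.92 (≈ $14.1315 each)
After Jan 8: 779 on hand, pool $9,475.42 (≈ $12.1636 each)
After Jan 10: 833 on hand, pool $9,923.62 (≈ $11.9131 each)
Jan 12, sell 403: 403/833 × $9,923.62 → $4,800.98
After Jan 13: 740 on hand, pool $7,261.64 (≈ $9.8130 each)
After Jan 15: 902 on hand, pool $9,319.04 (≈ $10.3315 each)
After Jan 17: 1227 on hand, pool $12,861.54 (≈ $10.4821 each)
Jan 18, sell 933: 933/1227 × $12,861.54 → $9,779.80
Jan 19, sell 188: 188/294 × $3,081.74 → $1,970.63
Total COGS = $2,572.28 + $4,800.98 + $9,779.80 + $1,970.63 = $19,123.69
Ending inventory (cost pool remaining) = $1,111.11

COGS = $19,123.69; ending inventory = $1,111.11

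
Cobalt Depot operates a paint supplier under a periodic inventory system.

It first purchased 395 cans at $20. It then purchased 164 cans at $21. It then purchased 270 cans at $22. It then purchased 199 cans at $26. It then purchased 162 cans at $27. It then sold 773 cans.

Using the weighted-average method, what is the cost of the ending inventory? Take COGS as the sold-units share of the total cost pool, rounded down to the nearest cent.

Sale 1, sell 773: 773/1190 × $26,832.00 → $17,429.52
Ending inventory (cost pool remaining) = $9,402.48

Ending inventory = $9,402.48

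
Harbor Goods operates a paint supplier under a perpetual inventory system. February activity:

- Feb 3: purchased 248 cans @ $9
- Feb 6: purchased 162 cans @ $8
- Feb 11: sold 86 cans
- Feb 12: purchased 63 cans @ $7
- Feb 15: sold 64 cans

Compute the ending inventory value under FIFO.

Feb 11, 86 sold [FIFO — oldest first]: 86 @ $9 = $774
Feb 15, 64 sold [FIFO — oldest first]: 64 @ $9 = $576
Total COGS = $774 + $576 = $1,350
Ending inventory: 98 @ $9 + 162 @ $8 + 63 @ $7 = $2,619

Ending inventory = $2,619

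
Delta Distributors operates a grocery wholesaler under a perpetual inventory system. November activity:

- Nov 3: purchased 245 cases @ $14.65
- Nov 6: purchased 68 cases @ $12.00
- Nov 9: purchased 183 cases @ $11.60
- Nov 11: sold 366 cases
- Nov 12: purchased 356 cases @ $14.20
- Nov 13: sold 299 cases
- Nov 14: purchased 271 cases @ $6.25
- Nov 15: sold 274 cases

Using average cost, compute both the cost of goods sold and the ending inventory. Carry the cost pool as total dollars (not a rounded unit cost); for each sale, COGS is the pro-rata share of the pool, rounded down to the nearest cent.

After Nov 3: 245 on hand, pool $3,589.25 (≈ $14.6500 each)
After Nov 6: 313 on hand, pool $4,405.25 (≈ $14.0743 each)
After Nov 9: 496 on hand, pool $6,528.05 (≈ $13.1614 each)
Nov 11, sell 366: 366/496 × $6,528.05 → $4,817.06
After Nov 12: 486 on hand, pool $6,766.19 (≈ $13.9222 each)
Nov 13, sell 299: 299/486 × $6,766.19 → $4,162.73
After Nov 14: 458 on hand, pool $4,297.21 (≈ $9.3826 each)
Nov 15, sell 274: 274/458 × $4,297.21 → $2,570.81
Total COGS = $4,817.06 + $4,162.73 + $2,570.81 = $11,550.60
Ending inventory (cost pool remaining) = $1,726.40
Check: goods available $13,277.00 = COGS $11,550.60 + ending $1,726.40

COGS = $11,550.60; ending inventory = $1,726.40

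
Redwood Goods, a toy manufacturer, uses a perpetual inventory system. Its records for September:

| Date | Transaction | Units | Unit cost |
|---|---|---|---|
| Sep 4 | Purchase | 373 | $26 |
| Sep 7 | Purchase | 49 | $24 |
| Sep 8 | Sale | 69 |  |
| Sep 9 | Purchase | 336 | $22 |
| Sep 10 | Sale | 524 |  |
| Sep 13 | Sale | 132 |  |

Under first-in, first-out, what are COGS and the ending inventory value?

Sep 8, 69 sold [FIFO — oldest first]: 69 @ $26 = $1,794
Sep 10, 524 sold [FIFO — oldest first]: 304 @ $26 + 49 @ $24 + 171 @ $22 = $12,842
Sep 13, 132 sold [FIFO — oldest first]: 132 @ $22 = $2,904
Total COGS = $1,794 + $12,842 + $2,904 = $17,540
Ending inventory: 33 @ $22 = $726

COGS = $17,540; ending inventory = $726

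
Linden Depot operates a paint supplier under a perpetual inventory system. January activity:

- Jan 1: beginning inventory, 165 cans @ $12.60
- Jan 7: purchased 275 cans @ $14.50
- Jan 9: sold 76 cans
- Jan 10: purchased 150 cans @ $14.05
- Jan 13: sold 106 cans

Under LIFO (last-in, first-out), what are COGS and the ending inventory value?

COGS = $2,591.30; ending inventory = $5,582.70

Jan 9, 76 sold [LIFO — newest first]: 76 @ $14.50 = $1,102.00
Jan 13, 106 sold [LIFO — newest first]: 106 @ $14.05 = $1,489.30
Total COGS = $1,102.00 + $1,489.30 = $2,591.30
Ending inventory: 165 @ $12.60 + 199 @ $14.50 + 44 @ $14.05 = $5,582.70
Check: goods available $8,174.00 = COGS $2,591.30 + ending $5,582.70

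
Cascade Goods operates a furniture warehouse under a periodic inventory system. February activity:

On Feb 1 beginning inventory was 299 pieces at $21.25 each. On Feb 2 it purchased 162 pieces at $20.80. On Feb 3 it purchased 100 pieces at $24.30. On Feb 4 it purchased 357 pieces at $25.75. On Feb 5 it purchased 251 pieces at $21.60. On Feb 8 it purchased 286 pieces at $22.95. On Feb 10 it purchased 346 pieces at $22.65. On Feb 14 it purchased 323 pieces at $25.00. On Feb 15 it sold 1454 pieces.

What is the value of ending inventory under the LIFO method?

Ending inventory = $14,960.10

Feb 15, 1454 sold [LIFO — newest first]: 323 @ $25.00 + 346 @ $22.65 + 286 @ $22.95 + 251 @ $21.60 + 248 @ $25.75 = $34,283.20
Ending inventory: 299 @ $21.25 + 162 @ $20.80 + 100 @ $24.30 + 109 @ $25.75 = $14,960.10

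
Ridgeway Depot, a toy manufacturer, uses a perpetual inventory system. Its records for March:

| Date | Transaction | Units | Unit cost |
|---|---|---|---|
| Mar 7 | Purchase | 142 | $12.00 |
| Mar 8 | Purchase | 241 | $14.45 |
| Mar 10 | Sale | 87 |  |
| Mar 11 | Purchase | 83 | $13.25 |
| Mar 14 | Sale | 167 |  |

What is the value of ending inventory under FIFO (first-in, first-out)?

Mar 10, 87 sold [FIFO — oldest first]: 87 @ $12.00 = $1,044.00
Mar 14, 167 sold [FIFO — oldest first]: 55 @ $12.00 + 112 @ $14.45 = $2,278.40
Total COGS = $1,044.00 + $2,278.40 = $3,322.40
Ending inventory: 129 @ $14.45 + 83 @ $13.25 = $2,963.80
Check: goods available $6,286.20 = COGS $3,322.40 + ending $2,963.80

Ending inventory = $2,963.80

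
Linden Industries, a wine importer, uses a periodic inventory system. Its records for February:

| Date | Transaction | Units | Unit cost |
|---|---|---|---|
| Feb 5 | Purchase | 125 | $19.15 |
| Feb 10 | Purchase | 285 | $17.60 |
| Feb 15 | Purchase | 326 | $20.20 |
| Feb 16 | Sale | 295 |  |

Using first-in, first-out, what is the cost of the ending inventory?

Feb 16, 295 sold [FIFO — oldest first]: 125 @ $19.15 + 170 @ $17.60 = $5,385.75
Ending inventory: 115 @ $17.60 + 326 @ $20.20 = $8,609.20
Check: goods available $13,994.95 = COGS $5,385.75 + ending $8,609.20

Ending inventory = $8,609.20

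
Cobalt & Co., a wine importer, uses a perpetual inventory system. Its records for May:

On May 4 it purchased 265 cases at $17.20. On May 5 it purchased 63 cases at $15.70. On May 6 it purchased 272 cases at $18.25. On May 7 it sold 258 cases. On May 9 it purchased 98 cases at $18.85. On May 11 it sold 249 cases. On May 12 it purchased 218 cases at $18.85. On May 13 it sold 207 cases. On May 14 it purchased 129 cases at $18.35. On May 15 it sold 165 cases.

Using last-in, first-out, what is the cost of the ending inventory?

May 7, 258 sold [LIFO — newest first]: 258 @ $18.25 = $4,708.50
May 11, 249 sold [LIFO — newest first]: 98 @ $18.85 + 14 @ $18.25 + 63 @ $15.70 + 74 @ $17.20 = $4,364.70
May 13, 207 sold [LIFO — newest first]: 207 @ $18.85 = $3,901.95
May 15, 165 sold [LIFO — newest first]: 129 @ $18.35 + 11 @ $18.85 + 25 @ $17.20 = $3,004.50
Total COGS = $4,708.50 + $4,364.70 + $3,901.95 + $3,004.50 = $15,979.65
Ending inventory: 166 @ $17.20 = $2,855.20
Check: goods available $18,834.85 = COGS $15,979.65 + ending $2,855.20

Ending inventory = $2,855.20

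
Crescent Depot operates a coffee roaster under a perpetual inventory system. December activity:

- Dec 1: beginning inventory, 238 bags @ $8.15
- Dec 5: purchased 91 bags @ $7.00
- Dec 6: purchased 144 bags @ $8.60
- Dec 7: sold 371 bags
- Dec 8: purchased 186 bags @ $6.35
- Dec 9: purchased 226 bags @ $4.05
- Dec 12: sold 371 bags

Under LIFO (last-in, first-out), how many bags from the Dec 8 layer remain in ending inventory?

Dec 7, 371 sold [LIFO — newest first]: 144 @ $8.60 + 91 @ $7.00 + 136 @ $8.15 = $2,983.80
Dec 12, 371 sold [LIFO — newest first]: 226 @ $4.05 + 145 @ $6.35 = $1,836.05
Total COGS = $2,983.80 + $1,836.05 = $4,819.85
Ending inventory: 102 @ $8.15 + 41 @ $6.35 = $1,091.65

41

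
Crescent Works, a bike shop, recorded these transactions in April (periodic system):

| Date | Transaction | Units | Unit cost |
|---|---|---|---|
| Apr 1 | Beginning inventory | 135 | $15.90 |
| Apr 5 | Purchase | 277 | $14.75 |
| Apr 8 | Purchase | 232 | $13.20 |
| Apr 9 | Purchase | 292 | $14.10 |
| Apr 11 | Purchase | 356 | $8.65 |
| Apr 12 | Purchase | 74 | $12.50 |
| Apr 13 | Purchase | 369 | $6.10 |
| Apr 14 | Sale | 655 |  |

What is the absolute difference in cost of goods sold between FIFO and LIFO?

FIFO COGS: 135 @ $15.90 + 277 @ $14.75 + 232 @ $13.20 + 11 @ $14.10 = $9,449.75
LIFO COGS: 369 @ $6.10 + 74 @ $12.50 + 212 @ $8.65 = $5,009.70
Difference = |$9,449.75 − $5,009.70| = $4,440.05

$4,440.05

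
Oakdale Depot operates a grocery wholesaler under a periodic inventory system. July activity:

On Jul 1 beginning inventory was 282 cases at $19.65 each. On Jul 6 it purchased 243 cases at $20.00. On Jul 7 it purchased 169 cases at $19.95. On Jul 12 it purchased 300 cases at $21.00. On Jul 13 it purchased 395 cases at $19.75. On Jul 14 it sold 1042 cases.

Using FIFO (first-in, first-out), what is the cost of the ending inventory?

Jul 14, 1042 sold [FIFO — oldest first]: 282 @ $19.65 + 243 @ $20.00 + 169 @ $19.95 + 300 @ $21.00 + 48 @ $19.75 = $21,020.85
Ending inventory: 347 @ $19.75 = $6,853.25
Check: goods available $27,874.10 = COGS $21,020.85 + ending $6,853.25

Ending inventory = $6,853.25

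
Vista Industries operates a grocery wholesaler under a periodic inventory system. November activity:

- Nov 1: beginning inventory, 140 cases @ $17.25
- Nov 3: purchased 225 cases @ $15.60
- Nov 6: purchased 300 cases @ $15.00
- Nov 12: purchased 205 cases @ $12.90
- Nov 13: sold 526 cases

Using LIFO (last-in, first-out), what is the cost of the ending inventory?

Nov 13, 526 sold [LIFO — newest first]: 205 @ $12.90 + 300 @ $15.00 + 21 @ $15.60 = $7,472.10
Ending inventory: 140 @ $17.25 + 204 @ $15.60 = $5,597.40

Ending inventory = $5,597.40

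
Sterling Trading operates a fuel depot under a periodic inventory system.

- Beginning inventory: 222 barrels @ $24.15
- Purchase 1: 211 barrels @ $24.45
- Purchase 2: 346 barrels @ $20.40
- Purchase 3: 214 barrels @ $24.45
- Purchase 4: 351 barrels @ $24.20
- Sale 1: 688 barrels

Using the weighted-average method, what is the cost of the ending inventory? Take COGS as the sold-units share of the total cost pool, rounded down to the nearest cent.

Ending inventory = $15,279.90

Sale 1, sell 688: 688/1344 × $31,305.15 → $16,025.25
Ending inventory (cost pool remaining) = $15,279.90
Check: goods available $31,305.15 = COGS $16,025.25 + ending $15,279.90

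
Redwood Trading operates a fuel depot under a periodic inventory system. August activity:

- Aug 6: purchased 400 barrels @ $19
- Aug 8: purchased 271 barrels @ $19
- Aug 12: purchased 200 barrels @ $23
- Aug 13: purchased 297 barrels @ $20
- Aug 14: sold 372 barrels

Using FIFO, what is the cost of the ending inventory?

Ending inventory = $16,221

Aug 14, 372 sold [FIFO — oldest first]: 372 @ $19 = $7,068
Ending inventory: 28 @ $19 + 271 @ $19 + 200 @ $23 + 297 @ $20 = $16,221
Check: goods available $23,289 = COGS $7,068 + ending $16,221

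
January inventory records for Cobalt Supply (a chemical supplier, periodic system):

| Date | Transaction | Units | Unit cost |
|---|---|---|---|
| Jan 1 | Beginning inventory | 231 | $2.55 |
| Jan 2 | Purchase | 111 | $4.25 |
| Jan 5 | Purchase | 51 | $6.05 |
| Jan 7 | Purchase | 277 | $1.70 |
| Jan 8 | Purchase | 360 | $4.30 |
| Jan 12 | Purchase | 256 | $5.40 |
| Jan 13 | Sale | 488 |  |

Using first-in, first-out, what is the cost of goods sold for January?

COGS = $1,530.85

Jan 13, 488 sold [FIFO — oldest first]: 231 @ $2.55 + 111 @ $4.25 + 51 @ $6.05 + 95 @ $1.70 = $1,530.85
Ending inventory: 182 @ $1.70 + 360 @ $4.30 + 256 @ $5.40 = $3,239.80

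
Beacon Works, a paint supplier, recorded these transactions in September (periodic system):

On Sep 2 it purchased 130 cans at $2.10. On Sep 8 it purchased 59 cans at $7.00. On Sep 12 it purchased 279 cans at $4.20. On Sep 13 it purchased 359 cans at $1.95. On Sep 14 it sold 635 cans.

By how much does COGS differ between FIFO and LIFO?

$324.20

FIFO COGS: 130 @ $2.10 + 59 @ $7.00 + 279 @ $4.20 + 167 @ $1.95 = $2,183.45
LIFO COGS: 359 @ $1.95 + 276 @ $4.20 = $1,859.25
Difference = |$2,183.45 − $1,859.25| = $324.20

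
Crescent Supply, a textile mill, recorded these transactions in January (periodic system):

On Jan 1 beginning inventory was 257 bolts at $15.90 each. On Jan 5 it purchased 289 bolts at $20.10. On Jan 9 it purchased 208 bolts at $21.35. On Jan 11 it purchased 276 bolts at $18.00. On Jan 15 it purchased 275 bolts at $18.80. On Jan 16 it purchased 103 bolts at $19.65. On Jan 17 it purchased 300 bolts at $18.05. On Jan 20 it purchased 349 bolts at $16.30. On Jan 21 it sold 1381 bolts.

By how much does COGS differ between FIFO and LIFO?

$1,036.45

FIFO COGS: 257 @ $15.90 + 289 @ $20.10 + 208 @ $21.35 + 276 @ $18.00 + 275 @ $18.80 + 76 @ $19.65 = $25,967.40
LIFO COGS: 349 @ $16.30 + 300 @ $18.05 + 103 @ $19.65 + 275 @ $18.80 + 276 @ $18.00 + 78 @ $21.35 = $24,930.95
Difference = |$25,967.40 − $24,930.95| = $1,036.45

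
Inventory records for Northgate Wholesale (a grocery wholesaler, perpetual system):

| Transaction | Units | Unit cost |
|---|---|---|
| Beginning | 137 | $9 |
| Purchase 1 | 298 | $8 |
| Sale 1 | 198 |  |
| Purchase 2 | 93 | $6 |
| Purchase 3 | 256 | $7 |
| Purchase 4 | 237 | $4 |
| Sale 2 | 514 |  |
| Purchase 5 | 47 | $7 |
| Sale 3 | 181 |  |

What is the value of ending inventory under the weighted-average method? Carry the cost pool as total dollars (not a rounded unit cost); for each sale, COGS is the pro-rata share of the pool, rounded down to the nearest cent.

After Beginning: 137 on hand, pool $1,233.00 (≈ $9.0000 each)
After Purchase 1: 435 on hand, pool $3,617.00 (≈ $8.3149 each)
Sale 1, sell 198: 198/435 × $3,617.00 → $1,646.35
After Purchase 2: 330 on hand, pool $2,528.65 (≈ $7.6626 each)
After Purchase 3: 586 on hand, pool $4,320.65 (≈ $7.3731 each)
After Purchase 4: 823 on hand, pool $5,268.65 (≈ $6.4018 each)
Sale 2, sell 514: 514/823 × $5,268.65 → $3,290.50
After Purchase 5: 356 on hand, pool $2,307.15 (≈ $6.4808 each)
Sale 3, sell 181: 181/356 × $2,307.15 → $1,173.01
Total COGS = $1,646.35 + $3,290.50 + $1,173.01 = $6,109.86
Ending inventory (cost pool remaining) = $1,134.14

Ending inventory = $1,134.14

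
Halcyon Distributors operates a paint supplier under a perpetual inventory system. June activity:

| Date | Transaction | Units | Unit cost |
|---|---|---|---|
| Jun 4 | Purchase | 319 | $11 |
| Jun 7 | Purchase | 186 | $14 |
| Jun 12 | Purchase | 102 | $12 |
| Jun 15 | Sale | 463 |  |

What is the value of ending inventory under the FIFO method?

Ending inventory = $1,812

Jun 15, 463 sold [FIFO — oldest first]: 319 @ $11 + 144 @ $14 = $5,525
Ending inventory: 42 @ $14 + 102 @ $12 = $1,812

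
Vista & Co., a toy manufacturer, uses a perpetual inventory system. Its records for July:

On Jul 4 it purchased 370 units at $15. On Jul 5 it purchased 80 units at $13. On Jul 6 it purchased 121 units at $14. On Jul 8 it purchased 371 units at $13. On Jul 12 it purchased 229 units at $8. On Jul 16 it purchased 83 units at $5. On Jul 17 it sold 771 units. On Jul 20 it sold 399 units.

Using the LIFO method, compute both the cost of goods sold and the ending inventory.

COGS = $14,094; ending inventory = $1,260

Jul 17, 771 sold [LIFO — newest first]: 83 @ $5 + 229 @ $8 + 371 @ $13 + 88 @ $14 = $8,302
Jul 20, 399 sold [LIFO — newest first]: 33 @ $14 + 80 @ $13 + 286 @ $15 = $5,792
Total COGS = $8,302 + $5,792 = $14,094
Ending inventory: 84 @ $15 = $1,260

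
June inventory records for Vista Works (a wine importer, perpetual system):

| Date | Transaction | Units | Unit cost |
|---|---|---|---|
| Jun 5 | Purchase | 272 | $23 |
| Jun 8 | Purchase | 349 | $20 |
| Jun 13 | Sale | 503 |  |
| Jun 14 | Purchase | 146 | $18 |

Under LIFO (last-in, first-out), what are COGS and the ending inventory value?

COGS = $10,522; ending inventory = $5,342

Jun 13, 503 sold [LIFO — newest first]: 349 @ $20 + 154 @ $23 = $10,522
Ending inventory: 118 @ $23 + 146 @ $18 = $5,342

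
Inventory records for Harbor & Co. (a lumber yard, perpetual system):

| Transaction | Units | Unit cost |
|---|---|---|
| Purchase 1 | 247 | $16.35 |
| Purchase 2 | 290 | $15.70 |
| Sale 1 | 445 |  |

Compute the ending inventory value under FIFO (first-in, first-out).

Sale 1 (445) [FIFO — oldest first]: 247 @ $16.35 + 198 @ $15.70 = $7,147.05
Ending inventory: 92 @ $15.70 = $1,444.40
Check: goods available $8,591.45 = COGS $7,147.05 + ending $1,444.40

Ending inventory = $1,444.40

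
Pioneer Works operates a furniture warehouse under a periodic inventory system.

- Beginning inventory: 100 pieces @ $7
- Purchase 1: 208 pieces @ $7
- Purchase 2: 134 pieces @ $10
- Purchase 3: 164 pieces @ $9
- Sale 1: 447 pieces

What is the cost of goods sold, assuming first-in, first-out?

Sale 1 (447) [FIFO — oldest first]: 100 @ $7 + 208 @ $7 + 134 @ $10 + 5 @ $9 = $3,541
Ending inventory: 159 @ $9 = $1,431

COGS = $3,541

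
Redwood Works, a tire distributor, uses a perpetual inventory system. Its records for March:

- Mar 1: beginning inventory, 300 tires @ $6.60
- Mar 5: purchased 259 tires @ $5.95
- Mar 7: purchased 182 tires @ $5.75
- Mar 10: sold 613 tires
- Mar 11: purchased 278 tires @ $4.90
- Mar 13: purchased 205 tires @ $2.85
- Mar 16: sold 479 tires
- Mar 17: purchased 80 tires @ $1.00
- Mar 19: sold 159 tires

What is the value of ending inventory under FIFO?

Ending inventory = $53.00

Mar 10, 613 sold [FIFO — oldest first]: 300 @ $6.60 + 259 @ $5.95 + 54 @ $5.75 = $3,831.55
Mar 16, 479 sold [FIFO — oldest first]: 128 @ $5.75 + 278 @ $4.90 + 73 @ $2.85 = $2,306.25
Mar 19, 159 sold [FIFO — oldest first]: 132 @ $2.85 + 27 @ $1.00 = $403.20
Total COGS = $3,831.55 + $2,306.25 + $403.20 = $6,541.00
Ending inventory: 53 @ $1.00 = $53.00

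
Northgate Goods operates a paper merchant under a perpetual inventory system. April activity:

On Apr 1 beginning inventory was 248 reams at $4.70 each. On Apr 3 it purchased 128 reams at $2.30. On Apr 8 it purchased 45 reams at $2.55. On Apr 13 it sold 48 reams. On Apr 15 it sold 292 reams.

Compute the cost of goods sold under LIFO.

COGS = $1,194.05

Apr 13, 48 sold [LIFO — newest first]: 45 @ $2.55 + 3 @ $2.30 = $121.65
Apr 15, 292 sold [LIFO — newest first]: 125 @ $2.30 + 167 @ $4.70 = $1,072.40
Total COGS = $121.65 + $1,072.40 = $1,194.05
Ending inventory: 81 @ $4.70 = $380.70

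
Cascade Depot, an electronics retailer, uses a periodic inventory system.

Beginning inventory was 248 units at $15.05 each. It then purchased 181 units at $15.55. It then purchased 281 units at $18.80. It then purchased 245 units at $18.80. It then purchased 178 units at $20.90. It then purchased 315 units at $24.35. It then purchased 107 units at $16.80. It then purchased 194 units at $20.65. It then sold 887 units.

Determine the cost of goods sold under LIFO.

Sale 1 (887) [LIFO — newest first]: 194 @ $20.65 + 107 @ $16.80 + 315 @ $24.35 + 178 @ $20.90 + 93 @ $18.80 = $18,942.55
Ending inventory: 248 @ $15.05 + 181 @ $15.55 + 281 @ $18.80 + 152 @ $18.80 = $14,687.35
Check: goods available $33,629.90 = COGS $18,942.55 + ending $14,687.35

COGS = $18,942.55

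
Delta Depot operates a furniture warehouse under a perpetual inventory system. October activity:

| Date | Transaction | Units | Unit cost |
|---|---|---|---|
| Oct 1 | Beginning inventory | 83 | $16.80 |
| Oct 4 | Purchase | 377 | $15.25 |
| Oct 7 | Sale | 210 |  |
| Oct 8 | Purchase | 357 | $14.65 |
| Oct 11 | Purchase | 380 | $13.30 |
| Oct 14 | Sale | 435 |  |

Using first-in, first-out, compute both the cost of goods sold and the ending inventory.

COGS = $9,853.90; ending inventory = $7,573.80

Oct 7, 210 sold [FIFO — oldest first]: 83 @ $16.80 + 127 @ $15.25 = $3,331.15
Oct 14, 435 sold [FIFO — oldest first]: 250 @ $15.25 + 185 @ $14.65 = $6,522.75
Total COGS = $3,331.15 + $6,522.75 = $9,853.90
Ending inventory: 172 @ $14.65 + 380 @ $13.30 = $7,573.80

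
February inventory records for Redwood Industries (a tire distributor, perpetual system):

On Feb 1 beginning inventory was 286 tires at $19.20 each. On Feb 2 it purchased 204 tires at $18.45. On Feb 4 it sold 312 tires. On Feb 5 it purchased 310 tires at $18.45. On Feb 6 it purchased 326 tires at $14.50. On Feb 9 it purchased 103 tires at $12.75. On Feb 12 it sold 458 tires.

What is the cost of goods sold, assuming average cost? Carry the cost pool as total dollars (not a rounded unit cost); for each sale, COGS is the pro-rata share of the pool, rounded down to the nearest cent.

COGS = $13,445.61

After Feb 1: 286 on hand, pool $5,491.20 (≈ $19.2000 each)
After Feb 2: 490 on hand, pool $9,255.00 (≈ $18.8878 each)
Feb 4, sell 312: 312/490 × $9,255.00 → $5,892.97
After Feb 5: 488 on hand, pool $9,081.53 (≈ $18.6097 each)
After Feb 6: 814 on hand, pool $13,808.53 (≈ $16.9638 each)
After Feb 9: 917 on hand, pool $15,121.78 (≈ $16.4905 each)
Feb 12, sell 458: 458/917 × $15,121.78 → $7,552.64
Total COGS = $5,892.97 + $7,552.64 = $13,445.61
Ending inventory (cost pool remaining) = $7,569.14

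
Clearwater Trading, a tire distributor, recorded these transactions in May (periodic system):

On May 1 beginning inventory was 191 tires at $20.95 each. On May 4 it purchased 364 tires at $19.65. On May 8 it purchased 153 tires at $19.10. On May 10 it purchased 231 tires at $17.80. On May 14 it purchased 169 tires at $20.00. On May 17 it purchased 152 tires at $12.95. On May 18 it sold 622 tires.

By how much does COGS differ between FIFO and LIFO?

$1,636.55

FIFO COGS: 191 @ $20.95 + 364 @ $19.65 + 67 @ $19.10 = $12,433.75
LIFO COGS: 152 @ $12.95 + 169 @ $20.00 + 231 @ $17.80 + 70 @ $19.10 = $10,797.20
Difference = |$12,433.75 − $10,797.20| = $1,636.55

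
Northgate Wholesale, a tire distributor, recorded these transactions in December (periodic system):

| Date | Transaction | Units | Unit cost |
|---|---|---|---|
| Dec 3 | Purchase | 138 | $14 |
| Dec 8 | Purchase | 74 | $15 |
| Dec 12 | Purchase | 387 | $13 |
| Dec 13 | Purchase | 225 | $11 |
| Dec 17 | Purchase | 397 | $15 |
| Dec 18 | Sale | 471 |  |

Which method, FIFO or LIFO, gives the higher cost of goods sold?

FIFO COGS: 138 @ $14 + 74 @ $15 + 259 @ $13 = $6,409
LIFO COGS: 397 @ $15 + 74 @ $11 = $6,769

LIFO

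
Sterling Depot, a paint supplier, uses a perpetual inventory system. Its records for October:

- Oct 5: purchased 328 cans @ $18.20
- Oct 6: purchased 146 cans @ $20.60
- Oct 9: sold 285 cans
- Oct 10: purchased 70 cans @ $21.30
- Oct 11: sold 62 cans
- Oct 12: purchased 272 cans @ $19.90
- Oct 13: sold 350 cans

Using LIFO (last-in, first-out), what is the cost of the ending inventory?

Ending inventory = $2,165.80

Oct 9, 285 sold [LIFO — newest first]: 146 @ $20.60 + 139 @ $18.20 = $5,537.40
Oct 11, 62 sold [LIFO — newest first]: 62 @ $21.30 = $1,320.60
Oct 13, 350 sold [LIFO — newest first]: 272 @ $19.90 + 8 @ $21.30 + 70 @ $18.20 = $6,857.20
Total COGS = $5,537.40 + $1,320.60 + $6,857.20 = $13,715.20
Ending inventory: 119 @ $18.20 = $2,165.80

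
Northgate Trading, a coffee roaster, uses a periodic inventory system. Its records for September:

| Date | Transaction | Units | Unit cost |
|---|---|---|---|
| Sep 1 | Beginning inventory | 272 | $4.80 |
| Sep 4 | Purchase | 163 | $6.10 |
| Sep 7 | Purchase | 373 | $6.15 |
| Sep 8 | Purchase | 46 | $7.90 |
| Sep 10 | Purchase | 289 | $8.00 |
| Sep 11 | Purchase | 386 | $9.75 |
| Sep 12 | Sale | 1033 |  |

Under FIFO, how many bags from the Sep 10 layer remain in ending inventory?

Sep 12, 1033 sold [FIFO — oldest first]: 272 @ $4.80 + 163 @ $6.10 + 373 @ $6.15 + 46 @ $7.90 + 179 @ $8.00 = $6,389.25
Ending inventory: 110 @ $8.00 + 386 @ $9.75 = $4,643.50

110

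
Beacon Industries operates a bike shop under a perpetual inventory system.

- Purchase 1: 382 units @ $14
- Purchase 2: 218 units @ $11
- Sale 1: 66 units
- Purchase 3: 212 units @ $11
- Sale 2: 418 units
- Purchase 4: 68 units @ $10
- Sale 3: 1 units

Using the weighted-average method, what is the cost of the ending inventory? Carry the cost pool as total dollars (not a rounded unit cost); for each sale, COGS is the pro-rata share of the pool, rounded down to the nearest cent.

Ending inventory = $4,724.49

After Purchase 1: 382 on hand, pool $5,348.00 (≈ $14.0000 each)
After Purchase 2: 600 on hand, pool $7,746.00 (≈ $12.9100 each)
Sale 1, sell 66: 66/600 × $7,746.00 → $852.06
After Purchase 3: 746 on hand, pool $9,225.94 (≈ $12.3672 each)
Sale 2, sell 418: 418/746 × $9,225.94 → $5,169.49
After Purchase 4: 396 on hand, pool $4,736.45 (≈ $11.9607 each)
Sale 3, sell 1: 1/396 × $4,736.45 → $11.96
Total COGS = $852.06 + $5,169.49 + $11.96 = $6,033.51
Ending inventory (cost pool remaining) = $4,724.49
Check: goods available $10,758.00 = COGS $6,033.51 + ending $4,724.49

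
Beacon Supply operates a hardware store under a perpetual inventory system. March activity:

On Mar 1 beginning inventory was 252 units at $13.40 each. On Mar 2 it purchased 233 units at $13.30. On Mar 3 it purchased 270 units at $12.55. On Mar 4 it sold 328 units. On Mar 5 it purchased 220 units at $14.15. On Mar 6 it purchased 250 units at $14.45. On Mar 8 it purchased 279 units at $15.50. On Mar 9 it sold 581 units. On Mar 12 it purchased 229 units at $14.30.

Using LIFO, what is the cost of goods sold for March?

Mar 4, 328 sold [LIFO — newest first]: 270 @ $12.55 + 58 @ $13.30 = $4,159.90
Mar 9, 581 sold [LIFO — newest first]: 279 @ $15.50 + 250 @ $14.45 + 52 @ $14.15 = $8,672.80
Total COGS = $4,159.90 + $8,672.80 = $12,832.70
Ending inventory: 252 @ $13.40 + 175 @ $13.30 + 168 @ $14.15 + 229 @ $14.30 = $11,356.20
Check: goods available $24,188.90 = COGS $12,832.70 + ending $11,356.20

COGS = $12,832.70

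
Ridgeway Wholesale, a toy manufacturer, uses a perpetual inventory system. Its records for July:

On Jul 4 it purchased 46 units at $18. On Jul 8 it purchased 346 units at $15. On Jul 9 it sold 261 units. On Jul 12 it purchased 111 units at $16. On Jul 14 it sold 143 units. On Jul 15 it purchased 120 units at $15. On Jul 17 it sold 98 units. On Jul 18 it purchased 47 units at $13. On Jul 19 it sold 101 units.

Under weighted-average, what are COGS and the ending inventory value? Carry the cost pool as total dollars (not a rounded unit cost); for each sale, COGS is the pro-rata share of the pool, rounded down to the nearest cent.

After Jul 4: 46 on hand, pool $828.00 (≈ $18.0000 each)
After Jul 8: 392 on hand, pool $6,018.00 (≈ $15.3520 each)
Jul 9, sell 261: 261/392 × $6,018.00 → $4,006.88
After Jul 12: 242 on hand, pool $3,787.12 (≈ $15.6493 each)
Jul 14, sell 143: 143/242 × $3,787.12 → $2,237.84
After Jul 15: 219 on hand, pool $3,349.28 (≈ $15.2935 each)
Jul 17, sell 98: 98/219 × $3,349.28 → $1,498.76
After Jul 18: 168 on hand, pool $2,461.52 (≈ $14.6519 each)
Jul 19, sell 101: 101/168 × $2,461.52 → $1,479.84
Total COGS = $4,006.88 + $2,237.84 + $1,498.76 + $1,479.84 = $9,223.32
Ending inventory (cost pool remaining) = $981.68
Check: goods available $10,205.00 = COGS $9,223.32 + ending $981.68

COGS = $9,223.32; ending inventory = $981.68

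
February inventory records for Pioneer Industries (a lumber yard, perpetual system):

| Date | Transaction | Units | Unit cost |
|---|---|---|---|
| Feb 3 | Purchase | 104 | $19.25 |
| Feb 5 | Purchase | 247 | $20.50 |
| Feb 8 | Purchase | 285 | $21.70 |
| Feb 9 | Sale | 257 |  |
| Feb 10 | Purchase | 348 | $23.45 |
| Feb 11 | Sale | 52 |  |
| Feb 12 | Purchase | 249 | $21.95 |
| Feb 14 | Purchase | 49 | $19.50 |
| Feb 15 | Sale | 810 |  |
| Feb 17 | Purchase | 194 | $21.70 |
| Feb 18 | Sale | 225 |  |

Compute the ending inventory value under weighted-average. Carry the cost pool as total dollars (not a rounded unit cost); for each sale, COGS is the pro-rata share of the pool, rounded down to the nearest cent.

After Feb 3: 104 on hand, pool $2,002.00 (≈ $19.2500 each)
After Feb 5: 351 on hand, pool $7,065.50 (≈ $20.1296 each)
After Feb 8: 636 on hand, pool $13,250.00 (≈ $20.8333 each)
Feb 9, sell 257: 257/636 × $13,250.00 → $5,354.16
After Feb 10: 727 on hand, pool $16,056.44 (≈ $22.0859 each)
Feb 11, sell 52: 52/727 × $16,056.44 → $1,148.46
After Feb 12: 924 on hand, pool $20,373.53 (≈ $22.0493 each)
After Feb 14: 973 on hand, pool $21,329.03 (≈ $21.9209 each)
Feb 15, sell 810: 810/973 × $21,329.03 → $17,755.92
After Feb 17: 357 on hand, pool $7,782.91 (≈ $21.8009 each)
Feb 18, sell 225: 225/357 × $7,782.91 → $4,905.19
Total COGS = $5,354.16 + $1,148.46 + $17,755.92 + $4,905.19 = $29,163.73
Ending inventory (cost pool remaining) = $2,877.72

Ending inventory = $2,877.72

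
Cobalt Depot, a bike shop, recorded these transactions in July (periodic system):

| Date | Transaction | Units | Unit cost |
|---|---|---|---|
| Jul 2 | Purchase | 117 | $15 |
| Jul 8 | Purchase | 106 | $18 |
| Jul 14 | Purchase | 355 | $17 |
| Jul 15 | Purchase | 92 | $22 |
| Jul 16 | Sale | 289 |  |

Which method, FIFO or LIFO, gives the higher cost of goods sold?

FIFO COGS: 117 @ $15 + 106 @ $18 + 66 @ $17 = $4,785
LIFO COGS: 92 @ $22 + 197 @ $17 = $5,373

LIFO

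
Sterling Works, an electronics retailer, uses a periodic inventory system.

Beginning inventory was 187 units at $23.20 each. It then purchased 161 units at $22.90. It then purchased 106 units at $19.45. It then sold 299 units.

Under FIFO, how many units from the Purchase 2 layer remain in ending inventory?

Sale 1 (299) [FIFO — oldest first]: 187 @ $23.20 + 112 @ $22.90 = $6,903.20
Ending inventory: 49 @ $22.90 + 106 @ $19.45 = $3,183.80

106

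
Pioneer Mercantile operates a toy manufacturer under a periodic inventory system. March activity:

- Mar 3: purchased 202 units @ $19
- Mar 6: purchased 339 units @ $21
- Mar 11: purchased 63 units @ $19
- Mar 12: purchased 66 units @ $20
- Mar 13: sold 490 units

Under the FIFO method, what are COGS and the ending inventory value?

COGS = $9,886; ending inventory = $3,588

Mar 13, 490 sold [FIFO — oldest first]: 202 @ $19 + 288 @ $21 = $9,886
Ending inventory: 51 @ $21 + 63 @ $19 + 66 @ $20 = $3,588
Check: goods available $13,474 = COGS $9,886 + ending $3,588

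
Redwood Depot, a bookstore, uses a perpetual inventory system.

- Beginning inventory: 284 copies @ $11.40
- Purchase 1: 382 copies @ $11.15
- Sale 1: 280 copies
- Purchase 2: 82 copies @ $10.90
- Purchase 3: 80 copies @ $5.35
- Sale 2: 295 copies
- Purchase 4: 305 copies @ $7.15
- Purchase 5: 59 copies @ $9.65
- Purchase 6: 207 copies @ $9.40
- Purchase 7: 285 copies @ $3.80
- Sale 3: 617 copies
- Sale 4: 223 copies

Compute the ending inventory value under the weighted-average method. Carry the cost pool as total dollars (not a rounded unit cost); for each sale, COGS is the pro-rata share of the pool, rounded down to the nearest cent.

Ending inventory = $2,036.35

After Beginning: 284 on hand, pool $3,237.60 (≈ $11.4000 each)
After Purchase 1: 666 on hand, pool $7,496.90 (≈ $11.2566 each)
Sale 1, sell 280: 280/666 × $7,496.90 → $3,151.84
After Purchase 2: 468 on hand, pool $5,238.86 (≈ $11.1941 each)
After Purchase 3: 548 on hand, pool $5,666.86 (≈ $10.3410 each)
Sale 2, sell 295: 295/548 × $5,666.86 → $3,050.59
After Purchase 4: 558 on hand, pool $4,797.02 (≈ $8.5968 each)
After Purchase 5: 617 on hand, pool $5,366.37 (≈ $8.6975 each)
After Purchase 6: 824 on hand, pool $7,312.17 (≈ $8.8740 each)
After Purchase 7: 1109 on hand, pool $8,395.17 (≈ $7.5700 each)
Sale 3, sell 617: 617/1109 × $8,395.17 → $4,670.71
Sale 4, sell 223: 223/492 × $3,724.46 → $1,688.11
Total COGS = $3,151.84 + $3,050.59 + $4,670.71 + $1,688.11 = $12,561.25
Ending inventory (cost pool remaining) = $2,036.35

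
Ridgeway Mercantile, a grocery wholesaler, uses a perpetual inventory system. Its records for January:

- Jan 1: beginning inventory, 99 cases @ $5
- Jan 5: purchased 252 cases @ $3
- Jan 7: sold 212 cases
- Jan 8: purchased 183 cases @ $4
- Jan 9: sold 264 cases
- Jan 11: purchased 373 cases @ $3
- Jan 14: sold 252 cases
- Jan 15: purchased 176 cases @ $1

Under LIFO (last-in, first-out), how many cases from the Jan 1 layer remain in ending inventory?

Jan 7, 212 sold [LIFO — newest first]: 212 @ $3 = $636
Jan 9, 264 sold [LIFO — newest first]: 183 @ $4 + 40 @ $3 + 41 @ $5 = $1,057
Jan 14, 252 sold [LIFO — newest first]: 252 @ $3 = $756
Total COGS = $636 + $1,057 + $756 = $2,449
Ending inventory: 58 @ $5 + 121 @ $3 + 176 @ $1 = $829

58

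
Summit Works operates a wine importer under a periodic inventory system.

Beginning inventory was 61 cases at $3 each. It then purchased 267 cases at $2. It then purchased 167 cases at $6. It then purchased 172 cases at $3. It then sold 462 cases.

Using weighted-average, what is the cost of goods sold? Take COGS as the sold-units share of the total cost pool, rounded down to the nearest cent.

Sale 1, sell 462: 462/667 × $2,235.00 → $1,548.08
Ending inventory (cost pool remaining) = $686.92

COGS = $1,548.08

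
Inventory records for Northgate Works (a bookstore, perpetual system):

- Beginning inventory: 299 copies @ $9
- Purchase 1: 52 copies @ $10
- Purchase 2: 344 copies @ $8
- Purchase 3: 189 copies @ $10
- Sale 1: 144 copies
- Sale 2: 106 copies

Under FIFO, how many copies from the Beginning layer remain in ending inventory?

49

Sale 1 (144) [FIFO — oldest first]: 144 @ $9 = $1,296
Sale 2 (106) [FIFO — oldest first]: 106 @ $9 = $954
Total COGS = $1,296 + $954 = $2,250
Ending inventory: 49 @ $9 + 52 @ $10 + 344 @ $8 + 189 @ $10 = $5,603
Check: goods available $7,853 = COGS $2,250 + ending $5,603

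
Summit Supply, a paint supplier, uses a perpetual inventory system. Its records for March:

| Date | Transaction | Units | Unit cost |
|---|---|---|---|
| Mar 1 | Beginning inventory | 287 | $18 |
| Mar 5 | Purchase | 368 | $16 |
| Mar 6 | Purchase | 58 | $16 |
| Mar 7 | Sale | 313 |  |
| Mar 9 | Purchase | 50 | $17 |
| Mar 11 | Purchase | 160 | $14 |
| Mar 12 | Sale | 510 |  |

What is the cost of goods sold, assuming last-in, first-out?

Mar 7, 313 sold [LIFO — newest first]: 58 @ $16 + 255 @ $16 = $5,008
Mar 12, 510 sold [LIFO — newest first]: 160 @ $14 + 50 @ $17 + 113 @ $16 + 187 @ $18 = $8,264
Total COGS = $5,008 + $8,264 = $13,272
Ending inventory: 100 @ $18 = $1,800
Check: goods available $15,072 = COGS $13,272 + ending $1,800

COGS = $13,272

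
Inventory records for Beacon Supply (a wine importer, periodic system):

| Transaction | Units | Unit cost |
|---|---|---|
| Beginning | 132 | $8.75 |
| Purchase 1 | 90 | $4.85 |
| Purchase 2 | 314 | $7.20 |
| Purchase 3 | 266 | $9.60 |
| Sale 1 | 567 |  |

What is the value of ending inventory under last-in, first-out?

Sale 1 (567) [LIFO — newest first]: 266 @ $9.60 + 301 @ $7.20 = $4,720.80
Ending inventory: 132 @ $8.75 + 90 @ $4.85 + 13 @ $7.20 = $1,685.10
Check: goods available $6,405.90 = COGS $4,720.80 + ending $1,685.10

Ending inventory = $1,685.10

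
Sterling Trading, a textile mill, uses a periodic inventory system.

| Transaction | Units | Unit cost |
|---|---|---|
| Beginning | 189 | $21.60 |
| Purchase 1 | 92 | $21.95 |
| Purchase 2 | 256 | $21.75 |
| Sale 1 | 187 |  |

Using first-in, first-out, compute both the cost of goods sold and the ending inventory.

COGS = $4,039.20; ending inventory = $7,630.60

Sale 1 (187) [FIFO — oldest first]: 187 @ $21.60 = $4,039.20
Ending inventory: 2 @ $21.60 + 92 @ $21.95 + 256 @ $21.75 = $7,630.60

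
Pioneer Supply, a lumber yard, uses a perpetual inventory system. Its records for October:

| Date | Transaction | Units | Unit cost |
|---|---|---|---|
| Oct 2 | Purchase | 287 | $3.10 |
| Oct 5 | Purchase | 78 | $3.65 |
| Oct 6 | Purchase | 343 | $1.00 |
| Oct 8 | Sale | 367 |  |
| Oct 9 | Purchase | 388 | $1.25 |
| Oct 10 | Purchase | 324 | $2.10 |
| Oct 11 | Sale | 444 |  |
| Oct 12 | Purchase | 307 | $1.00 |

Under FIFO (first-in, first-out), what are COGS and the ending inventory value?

Oct 8, 367 sold [FIFO — oldest first]: 287 @ $3.10 + 78 @ $3.65 + 2 @ $1.00 = $1,176.40
Oct 11, 444 sold [FIFO — oldest first]: 341 @ $1.00 + 103 @ $1.25 = $469.75
Total COGS = $1,176.40 + $469.75 = $1,646.15
Ending inventory: 285 @ $1.25 + 324 @ $2.10 + 307 @ $1.00 = $1,343.65

COGS = $1,646.15; ending inventory = $1,343.65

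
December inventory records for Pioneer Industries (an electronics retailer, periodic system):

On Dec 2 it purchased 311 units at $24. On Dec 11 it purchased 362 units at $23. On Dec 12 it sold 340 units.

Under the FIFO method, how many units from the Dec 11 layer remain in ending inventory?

333

Dec 12, 340 sold [FIFO — oldest first]: 311 @ $24 + 29 @ $23 = $8,131
Ending inventory: 333 @ $23 = $7,659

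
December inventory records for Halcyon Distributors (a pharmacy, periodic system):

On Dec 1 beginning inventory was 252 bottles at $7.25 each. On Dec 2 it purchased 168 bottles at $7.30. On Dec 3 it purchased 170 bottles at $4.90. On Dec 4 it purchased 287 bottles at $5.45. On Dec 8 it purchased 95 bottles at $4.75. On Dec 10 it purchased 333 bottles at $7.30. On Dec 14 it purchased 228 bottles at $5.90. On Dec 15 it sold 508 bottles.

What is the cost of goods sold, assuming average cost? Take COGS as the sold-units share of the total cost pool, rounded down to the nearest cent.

Dec 15, sell 508: 508/1533 × $9,677.90 → $3,207.02
Ending inventory (cost pool remaining) = $6,470.88
Check: goods available $9,677.90 = COGS $3,207.02 + ending $6,470.88

COGS = $3,207.02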